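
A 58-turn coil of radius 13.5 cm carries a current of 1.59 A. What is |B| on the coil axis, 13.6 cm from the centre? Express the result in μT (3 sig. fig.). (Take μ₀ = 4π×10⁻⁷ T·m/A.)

For an N-turn flat coil, B = Nμ₀IR²/[2(R²+z²)^(3/2)] with R = 0.135 m, z = 0.136 m.
B = 58 × 2.59×10⁻⁶ T = 1.50×10⁻⁴ T.

B ≈ 150 μT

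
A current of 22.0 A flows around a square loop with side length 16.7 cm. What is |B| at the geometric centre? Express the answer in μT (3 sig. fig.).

B ≈ 149 μT

Each side is a finite straight segment at perpendicular distance d = a/(2 tan(π/4)) = 0.0835 m from the centre, with end-angles ±π/4.
One side contributes B₁ = (μ₀I/4πd)·2 sin(π/4) = 3.73×10⁻⁵ T.
All 4 sides add in the same direction: B = 4 × 3.73×10⁻⁵ = 1.49×10⁻⁴ T.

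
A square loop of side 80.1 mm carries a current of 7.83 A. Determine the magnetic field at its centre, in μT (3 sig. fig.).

B ≈ 111 μT

Each side is a finite straight segment at perpendicular distance d = a/(2 tan(π/4)) = 0.04005 m from the centre, with end-angles ±π/4.
One side contributes B₁ = (μ₀I/4πd)·2 sin(π/4) = 2.76×10⁻⁵ T.
All 4 sides add in the same direction: B = 4 × 2.76×10⁻⁵ = 1.11×10⁻⁴ T.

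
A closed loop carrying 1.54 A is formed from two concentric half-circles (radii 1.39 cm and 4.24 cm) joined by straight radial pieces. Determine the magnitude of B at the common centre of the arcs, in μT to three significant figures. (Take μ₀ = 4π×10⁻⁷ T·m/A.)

B ≈ 23.4 μT

The radial connectors point toward the centre, so dl × r̂ = 0 and they contribute nothing.
Each semicircle gives μ₀I/(4R): inner arc 3.48×10⁻⁵ T, outer arc 1.14×10⁻⁵ T.
The two arcs carry current in opposite angular senses, so their fields oppose: B = |3.48×10⁻⁵ − 1.14×10⁻⁵| = 2.34×10⁻⁵ T.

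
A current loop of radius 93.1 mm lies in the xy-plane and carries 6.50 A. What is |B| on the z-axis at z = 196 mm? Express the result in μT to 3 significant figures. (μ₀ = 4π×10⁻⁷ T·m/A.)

B ≈ 3.46 μT

On the axis of a circular loop, B = μ₀IR² / [2(R²+z²)^(3/2)].
R² + z² = (0.0931)² + (0.196)² = 0.04708 m², and (R²+z²)^(3/2) = 1.02×10⁻² m³.
B = (4π×10⁻⁷ × 6.50 × 0.008668) / (2 × 1.02×10⁻²) = 3.46×10⁻⁶ T.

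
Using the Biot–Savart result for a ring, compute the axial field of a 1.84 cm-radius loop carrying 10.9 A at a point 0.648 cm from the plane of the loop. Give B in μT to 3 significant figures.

On the axis of a circular loop, B = μ₀IR² / [2(R²+z²)^(3/2)].
R² + z² = (0.0184)² + (0.00648)² = 0.0003806 m², and (R²+z²)^(3/2) = 7.42×10⁻⁶ m³.
B = (4π×10⁻⁷ × 10.9 × 0.0003386) / (2 × 7.42×10⁻⁶) = 3.12×10⁻⁴ T.

B ≈ 312 μT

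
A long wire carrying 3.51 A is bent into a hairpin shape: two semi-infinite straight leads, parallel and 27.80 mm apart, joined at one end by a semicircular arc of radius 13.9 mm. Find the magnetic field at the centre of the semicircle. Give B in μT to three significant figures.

B ≈ 130 μT

The semicircular arc contributes B_arc = μ₀I·π/(4πR) = μ₀I/(4R) = 7.93×10⁻⁵ T.
Each semi-infinite lead is at perpendicular distance R = 0.0139 m from the centre, with the perpendicular foot at its near end, so it contributes μ₀I/(4πR); both point the same way, together 5.05×10⁻⁵ T.
Arc and leads all point the same direction: B = 7.93×10⁻⁵ + 5.05×10⁻⁵ = 1.30×10⁻⁴ T.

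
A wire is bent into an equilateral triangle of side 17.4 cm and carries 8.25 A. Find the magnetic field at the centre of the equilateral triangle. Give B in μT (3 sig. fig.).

B ≈ 85.3 μT

Each side is a finite straight segment at perpendicular distance d = a/(2 tan(π/3)) = 0.05023 m from the centre, with end-angles ±π/3.
One side contributes B₁ = (μ₀I/4πd)·2 sin(π/3) = 2.84×10⁻⁵ T.
All 3 sides add in the same direction: B = 3 × 2.84×10⁻⁵ = 8.53×10⁻⁵ T.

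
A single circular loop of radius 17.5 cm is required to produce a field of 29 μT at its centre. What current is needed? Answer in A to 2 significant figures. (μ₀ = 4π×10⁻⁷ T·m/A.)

I ≈ 8.1 A

At the centre of a circular loop B = μ₀I/(2R), so I = 2RB/μ₀.
With R = 0.175 m, I = 2 × 0.175 × 2.90×10⁻⁵ / (4π×10⁻⁷) = 8.08 A.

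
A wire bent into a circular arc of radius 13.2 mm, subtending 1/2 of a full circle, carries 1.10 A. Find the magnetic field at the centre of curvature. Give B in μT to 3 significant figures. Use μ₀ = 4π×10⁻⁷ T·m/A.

B ≈ 26.2 μT

The Biot–Savart field of a circular arc at its centre is B = μ₀Iφ/(4πR), with φ = 3.142 rad.
B = (4π×10⁻⁷ × 1.10 × 3.142) / (4π × 0.0132) = 2.62×10⁻⁵ T.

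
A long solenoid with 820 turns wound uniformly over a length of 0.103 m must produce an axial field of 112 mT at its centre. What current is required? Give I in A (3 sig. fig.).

I ≈ 11.2 A

Inside a long solenoid B = μ₀nI with n = 7961 m⁻¹, so I = B/(μ₀n).
I = 0.112 / (4π×10⁻⁷ × 7961) = 11.2 A.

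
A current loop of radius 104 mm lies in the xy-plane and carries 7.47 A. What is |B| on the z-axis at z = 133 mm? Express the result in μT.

B ≈ 10.5 μT

On the axis of a circular loop, B = μ₀IR² / [2(R²+z²)^(3/2)].
R² + z² = (0.104)² + (0.133)² = 0.02851 m², and (R²+z²)^(3/2) = 4.81×10⁻³ m³.
B = (4π×10⁻⁷ × 7.47 × 0.01082) / (2 × 4.81×10⁻³) = 1.05×10⁻⁵ T.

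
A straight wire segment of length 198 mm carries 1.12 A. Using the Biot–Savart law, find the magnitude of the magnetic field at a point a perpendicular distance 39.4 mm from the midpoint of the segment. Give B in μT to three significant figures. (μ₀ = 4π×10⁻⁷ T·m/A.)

For a finite straight segment, B = (μ₀I/4πd)(sinθ₁ + sinθ₂), where θ₁, θ₂ are the angles from the perpendicular to each end.
The perpendicular from the point meets the wire at its midpoint, so each end is L/2 = 0.099 m away along the wire.
sinθ₁ = 0.099/√(0.099²+0.0394²) = 0.9291; sinθ₂ = 0.099/√(0.099²+0.0394²) = 0.9291.
B = (4π×10⁻⁷ × 1.12) / (4π × 0.0394) × (0.9291 + 0.9291) = 5.28×10⁻⁶ T.

B ≈ 5.28 μT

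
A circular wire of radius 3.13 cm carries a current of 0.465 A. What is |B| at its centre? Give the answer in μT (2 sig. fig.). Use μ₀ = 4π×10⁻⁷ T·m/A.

At the centre of a circular loop the Biot–Savart law gives B = μ₀I/(2R).
B = (4π×10⁻⁷ × 0.465) / (2 × 0.0313) = 9.33×10⁻⁶ T.

B ≈ 9.3 μT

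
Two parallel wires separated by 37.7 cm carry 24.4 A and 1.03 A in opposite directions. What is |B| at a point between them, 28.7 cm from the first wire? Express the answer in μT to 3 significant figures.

B ≈ 19.3 μT

Each long wire gives B = μ₀I/(2πd). Distances are d₁ = 0.287 m and d₂ = 0.09 m.
B₁ = 1.70×10⁻⁵ T, B₂ = 2.29×10⁻⁶ T.
Between antiparallel currents both contributions point the same way, so they add. B = B₁ + B₂ = 1.70×10⁻⁵ + 2.29×10⁻⁶ = 1.93×10⁻⁵ T.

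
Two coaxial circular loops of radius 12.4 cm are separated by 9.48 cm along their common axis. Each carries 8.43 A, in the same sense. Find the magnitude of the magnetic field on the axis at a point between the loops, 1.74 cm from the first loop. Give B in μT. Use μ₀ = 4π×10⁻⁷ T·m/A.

B ≈ 67.6 μT

Each loop contributes B = μ₀IR²/[2(R²+z²)^(3/2)] on the axis, with z measured from that loop.
Loop 1 (z = 0.0174 m): B₁ = 4.15×10⁻⁵ T. Loop 2 (z = 0.0774 m): B₂ = 2.61×10⁻⁵ T.
The fields add: B = B₁ + B₂ = 6.76×10⁻⁵ T.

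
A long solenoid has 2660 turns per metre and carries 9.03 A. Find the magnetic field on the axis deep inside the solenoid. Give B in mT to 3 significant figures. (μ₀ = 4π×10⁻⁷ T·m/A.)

B ≈ 30.2 mT

Inside a long solenoid, B = μ₀nI with n = 2660 turns/m.
B = 4π×10⁻⁷ × 2660 × 9.03 = 3.02×10⁻² T.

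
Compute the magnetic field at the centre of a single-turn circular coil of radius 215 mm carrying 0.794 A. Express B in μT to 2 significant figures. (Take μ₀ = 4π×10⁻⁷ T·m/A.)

At the centre of a circular loop the Biot–Savart law gives B = μ₀I/(2R).
B = (4π×10⁻⁷ × 0.794) / (2 × 0.215) = 2.32×10⁻⁶ T.

B ≈ 2.3 μT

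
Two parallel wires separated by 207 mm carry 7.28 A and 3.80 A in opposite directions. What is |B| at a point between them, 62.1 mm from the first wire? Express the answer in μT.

Each long wire gives B = μ₀I/(2πd). Distances are d₁ = 0.0621 m and d₂ = 0.1449 m.
B₁ = 2.34×10⁻⁵ T, B₂ = 5.24×10⁻⁶ T.
Between antiparallel currents both contributions point the same way, so they add. B = B₁ + B₂ = 2.34×10⁻⁵ + 5.24×10⁻⁶ = 2.87×10⁻⁵ T.

B ≈ 28.7 μT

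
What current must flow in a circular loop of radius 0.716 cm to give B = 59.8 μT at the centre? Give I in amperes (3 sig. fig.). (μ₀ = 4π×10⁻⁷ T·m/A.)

I ≈ 0.681 A

At the centre of a circular loop B = μ₀I/(2R), so I = 2RB/μ₀.
With R = 0.00716 m, I = 2 × 0.00716 × 5.98×10⁻⁵ / (4π×10⁻⁷) = 0.681 A.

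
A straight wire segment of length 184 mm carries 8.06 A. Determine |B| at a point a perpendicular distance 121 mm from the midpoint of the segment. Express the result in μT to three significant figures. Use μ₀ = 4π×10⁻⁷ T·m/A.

For a finite straight segment, B = (μ₀I/4πd)(sinθ₁ + sinθ₂), where θ₁, θ₂ are the angles from the perpendicular to each end.
The perpendicular from the point meets the wire at its midpoint, so each end is L/2 = 0.092 m away along the wire.
sinθ₁ = 0.092/√(0.092²+0.121²) = 0.6053; sinθ₂ = 0.092/√(0.092²+0.121²) = 0.6053.
B = (4π×10⁻⁷ × 8.06) / (4π × 0.121) × (0.6053 + 0.6053) = 8.06×10⁻⁶ T.

B ≈ 8.06 μT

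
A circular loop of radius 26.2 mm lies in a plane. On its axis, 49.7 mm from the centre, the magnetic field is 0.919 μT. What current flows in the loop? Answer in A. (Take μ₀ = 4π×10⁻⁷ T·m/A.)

I ≈ 0.378 A

On the axis of a loop, B = μ₀IR²/[2(R²+z²)^(3/2)], so I = 2B(R²+z²)^(3/2)/(μ₀R²).
R² + z² = 0.0006864 + 0.00247 = 0.003157 m²; raised to 3/2 gives 1.77×10⁻⁴ m³.
I = 2 × 9.19×10⁻⁷ × 1.77×10⁻⁴ / (1.26×10⁻⁶ × 0.0006864) = 0.378 A.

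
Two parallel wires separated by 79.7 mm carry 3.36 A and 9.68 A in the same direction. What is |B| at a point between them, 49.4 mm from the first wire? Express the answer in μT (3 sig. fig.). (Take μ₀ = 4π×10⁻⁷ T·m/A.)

B ≈ 50.3 μT

Each long wire gives B = μ₀I/(2πd). Distances are d₁ = 0.0494 m and d₂ = 0.0303 m.
B₁ = 1.36×10⁻⁵ T, B₂ = 6.39×10⁻⁵ T.
Between parallel currents the two contributions point in opposite directions, so they subtract. B = |B₁ − B₂| = |1.36×10⁻⁵ − 6.39×10⁻⁵| = 5.03×10⁻⁵ T.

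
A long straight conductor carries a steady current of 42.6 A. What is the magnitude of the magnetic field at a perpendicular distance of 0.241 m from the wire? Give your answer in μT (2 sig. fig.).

B ≈ 35 μT

For an infinitely long straight wire, B = μ₀I/(2πd).
B = (4π×10⁻⁷ × 42.6) / (2π × 0.241) = 3.54×10⁻⁵ T.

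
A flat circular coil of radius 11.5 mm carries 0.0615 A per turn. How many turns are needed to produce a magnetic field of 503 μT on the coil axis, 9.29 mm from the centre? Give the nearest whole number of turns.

N = 318

For an N-turn coil, B = Nμ₀IR²/[2(R²+z²)^(3/2)]. A single turn gives B₁ = 1.58×10⁻⁶ T with R = 0.0115 m, z = 0.00929 m.
N = B/B₁ = 5.03×10⁻⁴ / 1.58×10⁻⁶ = 318.02.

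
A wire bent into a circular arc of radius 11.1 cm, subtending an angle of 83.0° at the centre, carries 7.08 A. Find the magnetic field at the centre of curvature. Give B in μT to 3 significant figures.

The Biot–Savart field of a circular arc at its centre is B = μ₀Iφ/(4πR), with φ = 1.449 rad.
B = (4π×10⁻⁷ × 7.08 × 1.449) / (4π × 0.111) = 9.24×10⁻⁶ T.

B ≈ 9.24 μT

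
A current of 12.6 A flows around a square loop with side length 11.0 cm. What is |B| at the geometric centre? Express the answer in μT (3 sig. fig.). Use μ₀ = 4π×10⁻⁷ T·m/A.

B ≈ 130 μT

Each side is a finite straight segment at perpendicular distance d = a/(2 tan(π/4)) = 0.055 m from the centre, with end-angles ±π/4.
One side contributes B₁ = (μ₀I/4πd)·2 sin(π/4) = 3.24×10⁻⁵ T.
All 4 sides add in the same direction: B = 4 × 3.24×10⁻⁵ = 1.30×10⁻⁴ T.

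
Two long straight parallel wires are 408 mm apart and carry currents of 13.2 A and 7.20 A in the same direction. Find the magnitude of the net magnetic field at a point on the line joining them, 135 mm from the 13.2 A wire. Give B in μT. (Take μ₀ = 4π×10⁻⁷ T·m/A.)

B ≈ 14.3 μT

Each long wire gives B = μ₀I/(2πd). Distances are d₁ = 0.135 m and d₂ = 0.273 m.
B₁ = 1.96×10⁻⁵ T, B₂ = 5.27×10⁻⁶ T.
Between parallel currents the two contributions point in opposite directions, so they subtract. B = |B₁ − B₂| = |1.96×10⁻⁵ − 5.27×10⁻⁶| = 1.43×10⁻⁵ T.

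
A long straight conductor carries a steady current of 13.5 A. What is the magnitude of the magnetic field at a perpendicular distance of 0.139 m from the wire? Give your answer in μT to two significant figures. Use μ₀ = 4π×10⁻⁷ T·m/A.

B ≈ 19 μT

For an infinitely long straight wire, B = μ₀I/(2πd).
B = (4π×10⁻⁷ × 13.5) / (2π × 0.139) = 1.94×10⁻⁵ T.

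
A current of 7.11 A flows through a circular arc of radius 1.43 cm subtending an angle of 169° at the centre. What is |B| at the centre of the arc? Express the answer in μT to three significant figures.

The Biot–Savart field of a circular arc at its centre is B = μ₀Iφ/(4πR), with φ = 2.95 rad.
B = (4π×10⁻⁷ × 7.11 × 2.95) / (4π × 0.0143) = 1.47×10⁻⁴ T.

B ≈ 147 μT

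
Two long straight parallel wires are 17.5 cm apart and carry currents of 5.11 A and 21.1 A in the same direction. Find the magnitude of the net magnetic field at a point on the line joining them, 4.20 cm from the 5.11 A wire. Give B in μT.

B ≈ 7.40 μT

Each long wire gives B = μ₀I/(2πd). Distances are d₁ = 0.042 m and d₂ = 0.133 m.
B₁ = 2.43×10⁻⁵ T, B₂ = 3.17×10⁻⁵ T.
Between parallel currents the two contributions point in opposite directions, so they subtract. B = |B₁ − B₂| = |2.43×10⁻⁵ − 3.17×10⁻⁵| = 7.40×10⁻⁶ T.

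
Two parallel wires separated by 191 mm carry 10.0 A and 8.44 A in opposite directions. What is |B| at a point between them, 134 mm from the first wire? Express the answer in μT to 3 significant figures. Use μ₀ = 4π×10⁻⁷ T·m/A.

B ≈ 44.5 μT

Each long wire gives B = μ₀I/(2πd). Distances are d₁ = 0.134 m and d₂ = 0.057 m.
B₁ = 1.49×10⁻⁵ T, B₂ = 2.96×10⁻⁵ T.
Between antiparallel currents both contributions point the same way, so they add. B = B₁ + B₂ = 1.49×10⁻⁵ + 2.96×10⁻⁵ = 4.45×10⁻⁵ T.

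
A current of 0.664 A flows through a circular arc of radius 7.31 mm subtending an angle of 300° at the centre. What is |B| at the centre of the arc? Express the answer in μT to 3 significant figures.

B ≈ 47.6 μT

The Biot–Savart field of a circular arc at its centre is B = μ₀Iφ/(4πR), with φ = 5.236 rad.
B = (4π×10⁻⁷ × 0.664 × 5.236) / (4π × 0.00731) = 4.76×10⁻⁵ T.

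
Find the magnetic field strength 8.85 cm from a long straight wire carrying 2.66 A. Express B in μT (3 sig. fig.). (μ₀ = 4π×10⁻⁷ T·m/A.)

B ≈ 6.01 μT

For an infinitely long straight wire, B = μ₀I/(2πd).
B = (4π×10⁻⁷ × 2.66) / (2π × 0.0885) = 6.01×10⁻⁶ T.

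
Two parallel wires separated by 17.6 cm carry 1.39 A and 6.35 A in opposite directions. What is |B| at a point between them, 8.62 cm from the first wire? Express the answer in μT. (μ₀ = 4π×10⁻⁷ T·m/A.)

Each long wire gives B = μ₀I/(2πd). Distances are d₁ = 0.0862 m and d₂ = 0.0898 m.
B₁ = 3.23×10⁻⁶ T, B₂ = 1.41×10⁻⁵ T.
Between antiparallel currents both contributions point the same way, so they add. B = B₁ + B₂ = 3.23×10⁻⁶ + 1.41×10⁻⁵ = 1.74×10⁻⁵ T.

B ≈ 17.4 μT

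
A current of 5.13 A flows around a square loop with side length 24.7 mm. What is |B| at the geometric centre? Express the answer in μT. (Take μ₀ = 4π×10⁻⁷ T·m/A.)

B ≈ 235 μT

Each side is a finite straight segment at perpendicular distance d = a/(2 tan(π/4)) = 0.01235 m from the centre, with end-angles ±π/4.
One side contributes B₁ = (μ₀I/4πd)·2 sin(π/4) = 5.87×10⁻⁵ T.
All 4 sides add in the same direction: B = 4 × 5.87×10⁻⁵ = 2.35×10⁻⁴ T.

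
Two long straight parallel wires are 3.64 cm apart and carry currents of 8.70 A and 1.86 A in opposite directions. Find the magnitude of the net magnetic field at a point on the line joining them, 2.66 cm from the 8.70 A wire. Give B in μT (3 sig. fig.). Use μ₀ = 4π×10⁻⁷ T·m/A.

Each long wire gives B = μ₀I/(2πd). Distances are d₁ = 0.0266 m and d₂ = 0.0098 m.
B₁ = 6.54×10⁻⁵ T, B₂ = 3.80×10⁻⁵ T.
Between antiparallel currents both contributions point the same way, so they add. B = B₁ + B₂ = 6.54×10⁻⁵ + 3.80×10⁻⁵ = 1.03×10⁻⁴ T.

B ≈ 103 μT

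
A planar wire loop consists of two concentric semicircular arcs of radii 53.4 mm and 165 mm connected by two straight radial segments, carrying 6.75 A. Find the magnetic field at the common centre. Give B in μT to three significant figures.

B ≈ 26.9 μT

The radial connectors point toward the centre, so dl × r̂ = 0 and they contribute nothing.
Each semicircle gives μ₀I/(4R): inner arc 3.97×10⁻⁵ T, outer arc 1.29×10⁻⁵ T.
The two arcs carry current in opposite angular senses, so their fields oppose: B = |3.97×10⁻⁵ − 1.29×10⁻⁵| = 2.69×10⁻⁵ T.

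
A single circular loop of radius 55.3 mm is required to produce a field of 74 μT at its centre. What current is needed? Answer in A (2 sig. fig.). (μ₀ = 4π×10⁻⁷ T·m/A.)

I ≈ 6.5 A

At the centre of a circular loop B = μ₀I/(2R), so I = 2RB/μ₀.
With R = 0.0553 m, I = 2 × 0.0553 × 7.40×10⁻⁵ / (4π×10⁻⁷) = 6.51 A.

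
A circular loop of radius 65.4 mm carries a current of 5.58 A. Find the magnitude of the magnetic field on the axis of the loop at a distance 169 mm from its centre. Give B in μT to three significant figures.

B ≈ 2.52 μT

On the axis of a circular loop, B = μ₀IR² / [2(R²+z²)^(3/2)].
R² + z² = (0.0654)² + (0.169)² = 0.03284 m², and (R²+z²)^(3/2) = 5.95×10⁻³ m³.
B = (4π×10⁻⁷ × 5.58 × 0.004277) / (2 × 5.95×10⁻³) = 2.52×10⁻⁶ T.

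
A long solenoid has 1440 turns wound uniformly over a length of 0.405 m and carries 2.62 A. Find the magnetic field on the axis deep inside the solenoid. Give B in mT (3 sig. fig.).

B ≈ 11.7 mT

Inside a long solenoid, B = μ₀nI with n = 3556 turns/m.
B = 4π×10⁻⁷ × 3556 × 2.62 = 1.17×10⁻² T.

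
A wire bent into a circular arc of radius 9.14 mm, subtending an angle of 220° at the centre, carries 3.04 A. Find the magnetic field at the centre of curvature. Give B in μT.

The Biot–Savart field of a circular arc at its centre is B = μ₀Iφ/(4πR), with φ = 3.84 rad.
B = (4π×10⁻⁷ × 3.04 × 3.84) / (4π × 0.00914) = 1.28×10⁻⁴ T.

B ≈ 128 μT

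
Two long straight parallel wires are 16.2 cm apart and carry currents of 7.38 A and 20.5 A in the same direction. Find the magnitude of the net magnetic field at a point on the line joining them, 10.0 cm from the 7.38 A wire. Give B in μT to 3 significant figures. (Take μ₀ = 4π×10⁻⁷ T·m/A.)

Each long wire gives B = μ₀I/(2πd). Distances are d₁ = 0.1 m and d₂ = 0.062 m.
B₁ = 1.48×10⁻⁵ T, B₂ = 6.61×10⁻⁵ T.
Between parallel currents the two contributions point in opposite directions, so they subtract. B = |B₁ − B₂| = |1.48×10⁻⁵ − 6.61×10⁻⁵| = 5.14×10⁻⁵ T.

B ≈ 51.4 μT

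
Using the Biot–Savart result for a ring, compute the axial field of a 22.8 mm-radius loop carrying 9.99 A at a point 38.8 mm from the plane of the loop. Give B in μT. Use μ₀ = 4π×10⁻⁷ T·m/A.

On the axis of a circular loop, B = μ₀IR² / [2(R²+z²)^(3/2)].
R² + z² = (0.0228)² + (0.0388)² = 0.002025 m², and (R²+z²)^(3/2) = 9.11×10⁻⁵ m³.
B = (4π×10⁻⁷ × 9.99 × 0.0005198) / (2 × 9.11×10⁻⁵) = 3.58×10⁻⁵ T.

B ≈ 35.8 μT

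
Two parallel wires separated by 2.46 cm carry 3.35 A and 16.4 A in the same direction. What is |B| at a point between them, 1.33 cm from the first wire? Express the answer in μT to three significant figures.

B ≈ 240 μT

Each long wire gives B = μ₀I/(2πd). Distances are d₁ = 0.0133 m and d₂ = 0.0113 m.
B₁ = 5.04×10⁻⁵ T, B₂ = 2.90×10⁻⁴ T.
Between parallel currents the two contributions point in opposite directions, so they subtract. B = |B₁ − B₂| = |5.04×10⁻⁵ − 2.90×10⁻⁴| = 2.40×10⁻⁴ T.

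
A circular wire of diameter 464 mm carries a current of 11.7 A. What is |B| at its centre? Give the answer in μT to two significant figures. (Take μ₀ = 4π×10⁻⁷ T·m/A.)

B ≈ 32 μT

At the centre of a circular loop the Biot–Savart law gives B = μ₀I/(2R) (so R = 0.232 m).
B = (4π×10⁻⁷ × 11.7) / (2 × 0.232) = 3.17×10⁻⁵ T.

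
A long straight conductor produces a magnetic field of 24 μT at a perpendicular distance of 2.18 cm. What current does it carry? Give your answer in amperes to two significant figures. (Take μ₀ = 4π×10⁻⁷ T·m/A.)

I ≈ 2.6 A

For a long straight wire B = μ₀I/(2πd), so I = 2πdB/μ₀.
I = 2π × 0.0218 × 2.40×10⁻⁵ / (4π×10⁻⁷) = 2.62 A.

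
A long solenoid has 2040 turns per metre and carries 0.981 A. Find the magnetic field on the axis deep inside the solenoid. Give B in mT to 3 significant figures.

Inside a long solenoid, B = μ₀nI with n = 2040 turns/m.
B = 4π×10⁻⁷ × 2040 × 0.981 = 2.51×10⁻³ T.

B ≈ 2.51 mT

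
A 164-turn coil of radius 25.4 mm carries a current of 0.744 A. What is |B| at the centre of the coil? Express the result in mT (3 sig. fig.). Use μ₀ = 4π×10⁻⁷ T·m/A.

B ≈ 3.02 mT

For an N-turn flat coil, B = Nμ₀I/(2R) with R = 0.0254 m.
B = 164 × 1.84×10⁻⁵ T = 3.02×10⁻³ T.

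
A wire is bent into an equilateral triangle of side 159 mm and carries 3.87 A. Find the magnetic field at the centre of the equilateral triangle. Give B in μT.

B ≈ 43.8 μT

Each side is a finite straight segment at perpendicular distance d = a/(2 tan(π/3)) = 0.0459 m from the centre, with end-angles ±π/3.
One side contributes B₁ = (μ₀I/4πd)·2 sin(π/3) = 1.46×10⁻⁵ T.
All 3 sides add in the same direction: B = 3 × 1.46×10⁻⁵ = 4.38×10⁻⁵ T.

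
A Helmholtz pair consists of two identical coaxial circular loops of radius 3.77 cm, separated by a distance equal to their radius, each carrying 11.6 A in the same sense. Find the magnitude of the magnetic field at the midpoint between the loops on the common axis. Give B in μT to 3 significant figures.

Each loop contributes B = μ₀IR²/[2(R²+z²)^(3/2)] on the axis, with z measured from that loop.
Loop 1 (z = 0.01885 m): B₁ = 1.38×10⁻⁴ T. Loop 2 (z = 0.01885 m): B₂ = 1.38×10⁻⁴ T.
The fields add: B = B₁ + B₂ = 2.77×10⁻⁴ T.

B ≈ 277 μT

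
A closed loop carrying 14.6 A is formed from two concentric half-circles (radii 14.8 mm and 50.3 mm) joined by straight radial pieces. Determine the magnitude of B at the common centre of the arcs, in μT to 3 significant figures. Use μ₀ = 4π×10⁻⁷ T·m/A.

B ≈ 219 μT

The radial connectors point toward the centre, so dl × r̂ = 0 and they contribute nothing.
Each semicircle gives μ₀I/(4R): inner arc 3.10×10⁻⁴ T, outer arc 9.12×10⁻⁵ T.
The two arcs carry current in opposite angular senses, so their fields oppose: B = |3.10×10⁻⁴ − 9.12×10⁻⁵| = 2.19×10⁻⁴ T.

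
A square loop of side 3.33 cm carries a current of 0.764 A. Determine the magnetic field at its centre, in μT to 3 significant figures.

B ≈ 26.0 μT

Each side is a finite straight segment at perpendicular distance d = a/(2 tan(π/4)) = 0.01665 m from the centre, with end-angles ±π/4.
One side contributes B₁ = (μ₀I/4πd)·2 sin(π/4) = 6.49×10⁻⁶ T.
All 4 sides add in the same direction: B = 4 × 6.49×10⁻⁶ = 2.60×10⁻⁵ T.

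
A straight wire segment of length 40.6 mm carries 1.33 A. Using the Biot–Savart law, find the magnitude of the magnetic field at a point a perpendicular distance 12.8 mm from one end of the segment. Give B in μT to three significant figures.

For a finite straight segment, B = (μ₀I/4πd)(sinθ₁ + sinθ₂), where θ₁, θ₂ are the angles from the perpendicular to each end.
The perpendicular foot is at one end, so the two end-offsets along the wire are 0 and L = 0.0406 m.
sinθ₁ = 0/√(0²+0.0128²) = 0.0000; sinθ₂ = 0.0406/√(0.0406²+0.0128²) = 0.9537.
B = (4π×10⁻⁷ × 1.33) / (4π × 0.0128) × (0.0000 + 0.9537) = 9.91×10⁻⁶ T.

B ≈ 9.91 μT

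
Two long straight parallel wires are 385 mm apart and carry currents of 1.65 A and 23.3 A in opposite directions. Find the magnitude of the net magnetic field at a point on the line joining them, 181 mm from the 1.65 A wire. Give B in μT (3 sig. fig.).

Each long wire gives B = μ₀I/(2πd). Distances are d₁ = 0.181 m and d₂ = 0.204 m.
B₁ = 1.82×10⁻⁶ T, B₂ = 2.28×10⁻⁵ T.
Between antiparallel currents both contributions point the same way, so they add. B = B₁ + B₂ = 1.82×10⁻⁶ + 2.28×10⁻⁵ = 2.47×10⁻⁵ T.

B ≈ 24.7 μT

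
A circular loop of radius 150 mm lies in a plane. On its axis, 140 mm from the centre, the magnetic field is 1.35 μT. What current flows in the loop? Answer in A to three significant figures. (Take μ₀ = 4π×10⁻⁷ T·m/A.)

On the axis of a loop, B = μ₀IR²/[2(R²+z²)^(3/2)], so I = 2B(R²+z²)^(3/2)/(μ₀R²).
R² + z² = 0.0225 + 0.0196 = 0.0421 m²; raised to 3/2 gives 8.64×10⁻³ m³.
I = 2 × 1.35×10⁻⁶ × 8.64×10⁻³ / (1.26×10⁻⁶ × 0.0225) = 0.825 A.

I ≈ 0.825 A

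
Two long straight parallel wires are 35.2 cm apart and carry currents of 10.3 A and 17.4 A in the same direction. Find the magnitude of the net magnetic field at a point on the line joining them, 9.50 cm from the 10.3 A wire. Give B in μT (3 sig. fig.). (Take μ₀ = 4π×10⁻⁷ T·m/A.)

B ≈ 8.14 μT

Each long wire gives B = μ₀I/(2πd). Distances are d₁ = 0.095 m and d₂ = 0.257 m.
B₁ = 2.17×10⁻⁵ T, B₂ = 1.35×10⁻⁵ T.
Between parallel currents the two contributions point in opposite directions, so they subtract. B = |B₁ − B₂| = |2.17×10⁻⁵ − 1.35×10⁻⁵| = 8.14×10⁻⁶ T.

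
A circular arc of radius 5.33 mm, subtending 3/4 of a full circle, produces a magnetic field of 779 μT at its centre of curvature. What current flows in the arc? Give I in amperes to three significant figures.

For a circular arc, B = μ₀Iφ/(4πR) with φ in radians; here φ = 4.712 rad.
So I = 4πRB/(μ₀φ) = 4π × 0.00533 × 7.79×10⁻⁴ / (4π×10⁻⁷ × 4.712) = 8.81 A.

I ≈ 8.81 A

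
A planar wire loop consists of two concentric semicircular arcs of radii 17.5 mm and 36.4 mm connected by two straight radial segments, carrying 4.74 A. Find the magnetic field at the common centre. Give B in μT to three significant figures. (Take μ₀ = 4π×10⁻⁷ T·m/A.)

B ≈ 44.2 μT

The radial connectors point toward the centre, so dl × r̂ = 0 and they contribute nothing.
Each semicircle gives μ₀I/(4R): inner arc 8.51×10⁻⁵ T, outer arc 4.09×10⁻⁵ T.
The two arcs carry current in opposite angular senses, so their fields oppose: B = |8.51×10⁻⁵ − 4.09×10⁻⁵| = 4.42×10⁻⁵ T.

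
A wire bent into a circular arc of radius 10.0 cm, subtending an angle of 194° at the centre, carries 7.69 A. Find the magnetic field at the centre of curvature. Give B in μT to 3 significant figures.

B ≈ 26.0 μT

The Biot–Savart field of a circular arc at its centre is B = μ₀Iφ/(4πR), with φ = 3.386 rad.
B = (4π×10⁻⁷ × 7.69 × 3.386) / (4π × 0.1) = 2.60×10⁻⁵ T.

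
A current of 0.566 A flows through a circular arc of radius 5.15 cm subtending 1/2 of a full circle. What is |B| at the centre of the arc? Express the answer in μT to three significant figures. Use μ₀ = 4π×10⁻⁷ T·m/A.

The Biot–Savart field of a circular arc at its centre is B = μ₀Iφ/(4πR), with φ = 3.142 rad.
B = (4π×10⁻⁷ × 0.566 × 3.142) / (4π × 0.0515) = 3.45×10⁻⁶ T.

B ≈ 3.45 μT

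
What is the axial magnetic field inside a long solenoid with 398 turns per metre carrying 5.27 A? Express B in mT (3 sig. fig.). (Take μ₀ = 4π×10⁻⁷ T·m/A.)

Inside a long solenoid, B = μ₀nI with n = 398 turns/m.
B = 4π×10⁻⁷ × 398 × 5.27 = 2.64×10⁻³ T.

B ≈ 2.64 mT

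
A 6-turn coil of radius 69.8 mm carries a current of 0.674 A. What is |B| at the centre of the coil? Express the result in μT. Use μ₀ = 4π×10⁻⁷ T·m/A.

For an N-turn flat coil, B = Nμ₀I/(2R) with R = 0.0698 m.
B = 6 × 6.07×10⁻⁶ T = 3.64×10⁻⁵ T.

B ≈ 36.4 μT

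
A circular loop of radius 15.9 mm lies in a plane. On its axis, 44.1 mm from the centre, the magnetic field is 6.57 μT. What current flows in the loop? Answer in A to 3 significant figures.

I ≈ 4.26 A

On the axis of a loop, B = μ₀IR²/[2(R²+z²)^(3/2)], so I = 2B(R²+z²)^(3/2)/(μ₀R²).
R² + z² = 0.0002528 + 0.001945 = 0.002198 m²; raised to 3/2 gives 1.03×10⁻⁴ m³.
I = 2 × 6.57×10⁻⁶ × 1.03×10⁻⁴ / (1.26×10⁻⁶ × 0.0002528) = 4.26 A.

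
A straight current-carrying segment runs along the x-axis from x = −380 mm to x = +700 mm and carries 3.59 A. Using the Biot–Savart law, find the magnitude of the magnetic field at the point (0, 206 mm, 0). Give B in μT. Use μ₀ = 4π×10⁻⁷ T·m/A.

For a finite straight segment, B = (μ₀I/4πd)(sinθ₁ + sinθ₂), where θ₁, θ₂ are the angles from the perpendicular to each end.
The perpendicular distance is d = 0.206 m; the end-offsets along the wire are a = 0.38 m and b = 0.7 m.
sinθ₁ = 0.38/√(0.38²+0.206²) = 0.8791; sinθ₂ = 0.7/√(0.7²+0.206²) = 0.9593.
B = (4π×10⁻⁷ × 3.59) / (4π × 0.206) × (0.8791 + 0.9593) = 3.20×10⁻⁶ T.

B ≈ 3.20 μT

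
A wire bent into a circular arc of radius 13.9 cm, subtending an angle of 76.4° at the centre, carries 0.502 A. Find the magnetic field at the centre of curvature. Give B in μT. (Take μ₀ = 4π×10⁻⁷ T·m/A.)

B ≈ 0.482 μT

The Biot–Savart field of a circular arc at its centre is B = μ₀Iφ/(4πR), with φ = 1.333 rad.
B = (4π×10⁻⁷ × 0.502 × 1.333) / (4π × 0.139) = 4.82×10⁻⁷ T.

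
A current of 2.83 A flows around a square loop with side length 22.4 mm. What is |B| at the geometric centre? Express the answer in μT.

Each side is a finite straight segment at perpendicular distance d = a/(2 tan(π/4)) = 0.0112 m from the centre, with end-angles ±π/4.
One side contributes B₁ = (μ₀I/4πd)·2 sin(π/4) = 3.57×10⁻⁵ T.
All 4 sides add in the same direction: B = 4 × 3.57×10⁻⁵ = 1.43×10⁻⁴ T.

B ≈ 143 μT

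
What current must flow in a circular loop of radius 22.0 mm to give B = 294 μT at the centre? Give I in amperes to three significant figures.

At the centre of a circular loop B = μ₀I/(2R), so I = 2RB/μ₀.
With R = 0.022 m, I = 2 × 0.022 × 2.94×10⁻⁴ / (4π×10⁻⁷) = 10.3 A.

I ≈ 10.3 A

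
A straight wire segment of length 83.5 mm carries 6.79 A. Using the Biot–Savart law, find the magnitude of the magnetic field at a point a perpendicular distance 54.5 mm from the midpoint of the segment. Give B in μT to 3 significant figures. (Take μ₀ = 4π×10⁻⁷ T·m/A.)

For a finite straight segment, B = (μ₀I/4πd)(sinθ₁ + sinθ₂), where θ₁, θ₂ are the angles from the perpendicular to each end.
The perpendicular from the point meets the wire at its midpoint, so each end is L/2 = 0.04175 m away along the wire.
sinθ₁ = 0.04175/√(0.04175²+0.0545²) = 0.6081; sinθ₂ = 0.04175/√(0.04175²+0.0545²) = 0.6081.
B = (4π×10⁻⁷ × 6.79) / (4π × 0.0545) × (0.6081 + 0.6081) = 1.52×10⁻⁵ T.

B ≈ 15.2 μT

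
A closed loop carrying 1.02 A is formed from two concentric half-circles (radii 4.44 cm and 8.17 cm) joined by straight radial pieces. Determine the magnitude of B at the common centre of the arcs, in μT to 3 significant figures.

The radial connectors point toward the centre, so dl × r̂ = 0 and they contribute nothing.
Each semicircle gives μ₀I/(4R): inner arc 7.22×10⁻⁶ T, outer arc 3.92×10⁻⁶ T.
The two arcs carry current in opposite angular senses, so their fields oppose: B = |7.22×10⁻⁶ − 3.92×10⁻⁶| = 3.29×10⁻⁶ T.

B ≈ 3.29 μT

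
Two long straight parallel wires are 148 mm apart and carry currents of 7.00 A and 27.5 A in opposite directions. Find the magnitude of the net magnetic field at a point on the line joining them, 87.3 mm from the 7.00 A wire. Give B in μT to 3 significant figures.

B ≈ 107 μT

Each long wire gives B = μ₀I/(2πd). Distances are d₁ = 0.0873 m and d₂ = 0.0607 m.
B₁ = 1.60×10⁻⁵ T, B₂ = 9.06×10⁻⁵ T.
Between antiparallel currents both contributions point the same way, so they add. B = B₁ + B₂ = 1.60×10⁻⁵ + 9.06×10⁻⁵ = 1.07×10⁻⁴ T.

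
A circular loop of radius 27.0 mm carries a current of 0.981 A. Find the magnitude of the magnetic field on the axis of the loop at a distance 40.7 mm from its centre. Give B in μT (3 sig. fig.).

B ≈ 3.86 μT

On the axis of a circular loop, B = μ₀IR² / [2(R²+z²)^(3/2)].
R² + z² = (0.027)² + (0.0407)² = 0.002385 m², and (R²+z²)^(3/2) = 1.17×10⁻⁴ m³.
B = (4π×10⁻⁷ × 0.981 × 0.000729) / (2 × 1.17×10⁻⁴) = 3.86×10⁻⁶ T.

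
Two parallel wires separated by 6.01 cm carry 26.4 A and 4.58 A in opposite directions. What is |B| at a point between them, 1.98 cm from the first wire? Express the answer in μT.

B ≈ 289 μT

Each long wire gives B = μ₀I/(2πd). Distances are d₁ = 0.0198 m and d₂ = 0.0403 m.
B₁ = 2.67×10⁻⁴ T, B₂ = 2.27×10⁻⁵ T.
Between antiparallel currents both contributions point the same way, so they add. B = B₁ + B₂ = 2.67×10⁻⁴ + 2.27×10⁻⁵ = 2.89×10⁻⁴ T.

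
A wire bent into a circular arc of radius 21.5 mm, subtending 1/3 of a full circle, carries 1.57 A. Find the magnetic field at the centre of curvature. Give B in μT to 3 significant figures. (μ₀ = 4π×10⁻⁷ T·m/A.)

B ≈ 15.3 μT

The Biot–Savart field of a circular arc at its centre is B = μ₀Iφ/(4πR), with φ = 2.094 rad.
B = (4π×10⁻⁷ × 1.57 × 2.094) / (4π × 0.0215) = 1.53×10⁻⁵ T.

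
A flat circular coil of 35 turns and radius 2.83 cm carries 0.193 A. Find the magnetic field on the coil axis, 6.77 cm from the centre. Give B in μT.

For an N-turn flat coil, B = Nμ₀IR²/[2(R²+z²)^(3/2)] with R = 0.0283 m, z = 0.0677 m.
B = 35 × 2.46×10⁻⁷ T = 8.60×10⁻⁶ T.

B ≈ 8.60 μT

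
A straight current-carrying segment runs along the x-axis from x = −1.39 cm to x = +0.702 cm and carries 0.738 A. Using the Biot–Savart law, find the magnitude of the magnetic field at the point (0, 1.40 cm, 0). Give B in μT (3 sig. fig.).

For a finite straight segment, B = (μ₀I/4πd)(sinθ₁ + sinθ₂), where θ₁, θ₂ are the angles from the perpendicular to each end.
The perpendicular distance is d = 0.014 m; the end-offsets along the wire are a = 0.0139 m and b = 0.00702 m.
sinθ₁ = 0.0139/√(0.0139²+0.014²) = 0.7046; sinθ₂ = 0.00702/√(0.00702²+0.014²) = 0.4482.
B = (4π×10⁻⁷ × 0.738) / (4π × 0.014) × (0.7046 + 0.4482) = 6.08×10⁻⁶ T.

B ≈ 6.08 μT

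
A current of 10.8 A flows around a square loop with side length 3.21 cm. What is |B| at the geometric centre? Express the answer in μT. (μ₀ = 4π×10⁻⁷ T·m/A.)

Each side is a finite straight segment at perpendicular distance d = a/(2 tan(π/4)) = 0.01605 m from the centre, with end-angles ±π/4.
One side contributes B₁ = (μ₀I/4πd)·2 sin(π/4) = 9.52×10⁻⁵ T.
All 4 sides add in the same direction: B = 4 × 9.52×10⁻⁵ = 3.81×10⁻⁴ T.

B ≈ 381 μT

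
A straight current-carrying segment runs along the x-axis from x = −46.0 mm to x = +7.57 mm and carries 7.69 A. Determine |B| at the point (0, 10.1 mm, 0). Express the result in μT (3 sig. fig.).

For a finite straight segment, B = (μ₀I/4πd)(sinθ₁ + sinθ₂), where θ₁, θ₂ are the angles from the perpendicular to each end.
The perpendicular distance is d = 0.0101 m; the end-offsets along the wire are a = 0.046 m and b = 0.00757 m.
sinθ₁ = 0.046/√(0.046²+0.0101²) = 0.9767; sinθ₂ = 0.00757/√(0.00757²+0.0101²) = 0.5997.
B = (4π×10⁻⁷ × 7.69) / (4π × 0.0101) × (0.9767 + 0.5997) = 1.20×10⁻⁴ T.

B ≈ 120 μT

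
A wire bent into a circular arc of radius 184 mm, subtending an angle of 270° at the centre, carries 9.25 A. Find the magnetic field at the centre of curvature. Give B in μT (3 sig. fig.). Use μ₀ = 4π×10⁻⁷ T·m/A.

B ≈ 23.7 μT

The Biot–Savart field of a circular arc at its centre is B = μ₀Iφ/(4πR), with φ = 4.712 rad.
B = (4π×10⁻⁷ × 9.25 × 4.712) / (4π × 0.184) = 2.37×10⁻⁵ T.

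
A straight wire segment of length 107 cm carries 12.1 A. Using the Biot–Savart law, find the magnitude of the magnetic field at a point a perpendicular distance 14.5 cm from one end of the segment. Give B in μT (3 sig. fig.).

B ≈ 8.27 μT

For a finite straight segment, B = (μ₀I/4πd)(sinθ₁ + sinθ₂), where θ₁, θ₂ are the angles from the perpendicular to each end.
The perpendicular foot is at one end, so the two end-offsets along the wire are 0 and L = 1.07 m.
sinθ₁ = 0/√(0²+0.145²) = 0.0000; sinθ₂ = 1.07/√(1.07²+0.145²) = 0.9909.
B = (4π×10⁻⁷ × 12.1) / (4π × 0.145) × (0.0000 + 0.9909) = 8.27×10⁻⁶ T.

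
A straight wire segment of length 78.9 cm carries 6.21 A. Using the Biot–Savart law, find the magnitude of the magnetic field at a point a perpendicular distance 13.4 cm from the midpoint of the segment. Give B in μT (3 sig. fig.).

For a finite straight segment, B = (μ₀I/4πd)(sinθ₁ + sinθ₂), where θ₁, θ₂ are the angles from the perpendicular to each end.
The perpendicular from the point meets the wire at its midpoint, so each end is L/2 = 0.3945 m away along the wire.
sinθ₁ = 0.3945/√(0.3945²+0.134²) = 0.9469; sinθ₂ = 0.3945/√(0.3945²+0.134²) = 0.9469.
B = (4π×10⁻⁷ × 6.21) / (4π × 0.134) × (0.9469 + 0.9469) = 8.78×10⁻⁶ T.

B ≈ 8.78 μT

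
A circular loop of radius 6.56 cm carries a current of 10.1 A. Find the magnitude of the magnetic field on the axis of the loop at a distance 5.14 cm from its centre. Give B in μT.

On the axis of a circular loop, B = μ₀IR² / [2(R²+z²)^(3/2)].
R² + z² = (0.0656)² + (0.0514)² = 0.006945 m², and (R²+z²)^(3/2) = 5.79×10⁻⁴ m³.
B = (4π×10⁻⁷ × 10.1 × 0.004303) / (2 × 5.79×10⁻⁴) = 4.72×10⁻⁵ T.

B ≈ 47.2 μT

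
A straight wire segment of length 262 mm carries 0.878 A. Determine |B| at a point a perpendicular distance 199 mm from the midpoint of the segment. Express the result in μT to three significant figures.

B ≈ 0.485 μT

For a finite straight segment, B = (μ₀I/4πd)(sinθ₁ + sinθ₂), where θ₁, θ₂ are the angles from the perpendicular to each end.
The perpendicular from the point meets the wire at its midpoint, so each end is L/2 = 0.131 m away along the wire.
sinθ₁ = 0.131/√(0.131²+0.199²) = 0.5498; sinθ₂ = 0.131/√(0.131²+0.199²) = 0.5498.
B = (4π×10⁻⁷ × 0.878) / (4π × 0.199) × (0.5498 + 0.5498) = 4.85×10⁻⁷ T.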